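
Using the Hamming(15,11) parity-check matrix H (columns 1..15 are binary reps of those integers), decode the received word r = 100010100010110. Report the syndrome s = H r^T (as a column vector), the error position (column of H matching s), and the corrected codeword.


s = (1, 0, 1, 1)^T, error position = 11, corrected codeword c = 100010100000110

Compute s = H r^T mod 2 one row at a time:
  s_1 = 0 + 0 + 0 + 1 + 0 + 1 + 1 + 0 = 3 ≡ 1 (mod 2).
  s_2 = 0 + 1 + 0 + 1 + 0 + 1 + 1 + 0 = 4 ≡ 0 (mod 2).
  s_3 = 0 + 0 + 0 + 1 + 0 + 1 + 1 + 0 = 3 ≡ 1 (mod 2).
  s_4 = 1 + 0 + 1 + 1 + 0 + 1 + 1 + 0 = 5 ≡ 1 (mod 2).
s = (1, 0, 1, 1)^T — this equals column 11 of H (binary 1011), so error is at position 11.
Correct: flip bit 11 of r = 100010100010110 to get c = 100010100000110.


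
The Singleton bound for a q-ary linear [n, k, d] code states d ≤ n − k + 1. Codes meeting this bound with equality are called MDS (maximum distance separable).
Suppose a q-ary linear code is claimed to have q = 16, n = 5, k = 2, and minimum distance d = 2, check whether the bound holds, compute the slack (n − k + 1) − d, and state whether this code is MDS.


Singleton RHS = n − k + 1 = 4, slack = 2, bound satisfied, not MDS.

Singleton bound: d ≤ n − k + 1.
Here n = 5, k = 2, so n − k + 1 = 4.
Given d = 2, check d ≤ 4: YES.
Slack = (n − k + 1) − d = 2.
The code is NOT MDS (slack = 2 > 0).
Description: the claimed parameters are [5, 2, 2]_16; such a code would be non-MDS.


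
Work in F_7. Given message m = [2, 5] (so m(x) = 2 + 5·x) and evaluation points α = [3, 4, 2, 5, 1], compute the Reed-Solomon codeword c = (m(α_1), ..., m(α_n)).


c = [3, 1, 5, 6, 0]

Message polynomial: m(x) = 2 + 5·x (mod 7).
For each evaluation point α_i, compute m(α_i) mod 7:
  α_1 = 3: Horner steps 5 → 3, so m(3) = 3.
  α_2 = 4: Horner steps 5 → 1, so m(4) = 1.
  α_3 = 2: Horner steps 5 → 5, so m(2) = 5.
  α_4 = 5: Horner steps 5 → 6, so m(5) = 6.
  α_5 = 1: Horner steps 5 → 0, so m(1) = 0.
Codeword c = [3, 1, 5, 6, 0] ∈ F_7^5.


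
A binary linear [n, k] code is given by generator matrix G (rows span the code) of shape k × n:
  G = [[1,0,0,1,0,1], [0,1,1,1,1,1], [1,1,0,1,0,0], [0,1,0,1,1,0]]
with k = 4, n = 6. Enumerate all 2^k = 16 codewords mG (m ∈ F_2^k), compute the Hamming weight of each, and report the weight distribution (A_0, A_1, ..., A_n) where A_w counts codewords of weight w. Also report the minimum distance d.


Weight distribution: A_0 = 1, A_2 = 4, A_3 = 6, A_4 = 3, A_5 = 2. Minimum distance d = 2.

Enumerate all 2^4 = 16 messages m ∈ F_2^4.
For each, compute codeword c = mG in F_2^6, then tally its weight.
  m = 0000 → c = 000000, weight = 0.
  m = 1000 → c = 100101, weight = 3.
  m = 0100 → c = 011111, weight = 5.
  m = 1100 → c = 111010, weight = 4.
  m = 0010 → c = 110100, weight = 3.
  m = 1010 → c = 010001, weight = 2.
  m = 0110 → c = 101011, weight = 4.
  m = 1110 → c = 001110, weight = 3.
  m = 0001 → c = 010110, weight = 3.
  m = 1001 → c = 110011, weight = 4.
  m = 0101 → c = 001001, weight = 2.
  m = 1101 → c = 101100, weight = 3.
  m = 0011 → c = 100010, weight = 2.
  m = 1011 → c = 000111, weight = 3.
  m = 0111 → c = 111101, weight = 5.
  m = 1111 → c = 011000, weight = 2.
Tally weights:
  weight 0: 1 codewords.
  weight 2: 4 codewords.
  weight 3: 6 codewords.
  weight 4: 3 codewords.
  weight 5: 2 codewords.
Minimum distance d = smallest w > 0 with A_w > 0 = 2.
Sanity: Σ A_w = 16 = 2^4 = 16 ✓.


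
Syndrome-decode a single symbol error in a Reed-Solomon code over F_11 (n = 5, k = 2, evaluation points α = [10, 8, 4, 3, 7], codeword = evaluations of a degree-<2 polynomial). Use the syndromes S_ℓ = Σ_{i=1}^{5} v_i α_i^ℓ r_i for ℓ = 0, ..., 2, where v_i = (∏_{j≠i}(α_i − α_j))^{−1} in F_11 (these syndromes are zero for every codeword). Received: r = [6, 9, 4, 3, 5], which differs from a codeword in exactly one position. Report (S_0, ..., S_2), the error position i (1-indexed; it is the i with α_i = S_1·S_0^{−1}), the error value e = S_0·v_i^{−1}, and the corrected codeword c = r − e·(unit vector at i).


S = (10, 8, 2), error at position 4, error magnitude e = 3, c = [6, 9, 4, 0, 5].

Step 1: column multipliers v_i = (∏_{j≠i}(α_i − α_j))^{−1} mod 11.
  i = 1 (α = 10): (10−8)(10−4)(10−3)(10−7) = 2·6·7·3 = 252 ≡ 10, so v_1 = 10^{−1} = 10 (mod 11).
  i = 2 (α = 8): (8−10)(8−4)(8−3)(8−7) = (−2)·4·5·1 = −40 ≡ 4, so v_2 = 4^{−1} = 3 (mod 11).
  i = 3 (α = 4): (4−10)(4−8)(4−3)(4−7) = (−6)·(−4)·1·(−3) = −72 ≡ 5, so v_3 = 5^{−1} = 9 (mod 11).
  i = 4 (α = 3): (3−10)(3−8)(3−4)(3−7) = (−7)·(−5)·(−1)·(−4) = 140 ≡ 8, so v_4 = 8^{−1} = 7 (mod 11).
  i = 5 (α = 7): (7−10)(7−8)(7−4)(7−3) = (−3)·(−1)·3·4 = 36 ≡ 3, so v_5 = 3^{−1} = 4 (mod 11).
  v = [10, 3, 9, 7, 4].
Step 2: syndromes of r = [6, 9, 4, 3, 5] (all sums mod 11).
  S_0 = Σ v_i r_i = 10·6 + 3·9 + 9·4 + 7·3 + 4·5 = 164 ≡ 10.
  S_1 = Σ v_i α_i r_i = 10·10·6 + 3·8·9 + 9·4·4 + 7·3·3 + 4·7·5 = 1163 ≡ 8.
  α_i^2 mod 11 = [1, 9, 5, 9, 5].
  S_2 = Σ v_i α_i^2 r_i = 10·1·6 + 3·9·9 + 9·5·4 + 7·9·3 + 4·5·5 = 772 ≡ 2.
  S = (10, 8, 2) ≠ 0, so r is not a codeword (an error is present).
Step 3: locate the error. For a single error e at position i, S_ℓ = v_i·e·α_i^ℓ, so α_err = S_1/S_0.
  S_0^{−1} = 10^{−1} = 10 (mod 11), so α_err = 8·10 = 80 ≡ 3 = α_4. Error position i = 4.
  Consistency check: S_2/S_1 = 2·7 = 14 ≡ 3 = α_err ✓ (single-error assumption holds).
Step 4: error magnitude e = S_0/v_4 = S_0·∏_{j≠4}(α_4 − α_j) = 10·8 = 80 ≡ 3 (mod 11).
Step 5: correct position 4: c_4 = r_4 − e = 3 − 3 ≡ 0 (mod 11). Hence c = [6, 9, 4, 0, 5].
  Check: interpolating c through the α_i gives m(x) = 10 + 4·x (degree < 2) with m(α_i) = c_i for every i, so c is indeed a codeword.


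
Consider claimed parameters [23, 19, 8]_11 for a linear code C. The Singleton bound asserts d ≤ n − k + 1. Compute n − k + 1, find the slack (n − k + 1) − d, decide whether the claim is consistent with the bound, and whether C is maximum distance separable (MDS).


Singleton RHS = n − k + 1 = 5, slack = -3, bound violated (no such code; not MDS).

Singleton bound: d ≤ n − k + 1.
Here n = 23, k = 19, so n − k + 1 = 5.
Given d = 8, check d ≤ 5: NO.
Slack = (n − k + 1) − d = -3.
The slack is negative: d = 8 exceeds n − k + 1 = 5 by 3, so the Singleton bound is violated and no linear [23, 19, 8]_11 code can exist. In particular it is not MDS (MDS requires d = n − k + 1 exactly).
Description: the claimed parameters are [23, 19, 8]_11; such a code would be impossible (violates the Singleton bound).


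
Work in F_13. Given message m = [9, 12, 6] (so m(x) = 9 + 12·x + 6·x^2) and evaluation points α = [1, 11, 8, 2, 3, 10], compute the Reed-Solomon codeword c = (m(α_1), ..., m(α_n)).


c = [1, 9, 8, 5, 8, 1]

Message polynomial: m(x) = 9 + 12·x + 6·x^2 (mod 13).
For each evaluation point α_i, compute m(α_i) mod 13:
  α_1 = 1: Horner steps 6 → 5 → 1, so m(1) = 1.
  α_2 = 11: Horner steps 6 → 0 → 9, so m(11) = 9.
  α_3 = 8: Horner steps 6 → 8 → 8, so m(8) = 8.
  α_4 = 2: Horner steps 6 → 11 → 5, so m(2) = 5.
  α_5 = 3: Horner steps 6 → 4 → 8, so m(3) = 8.
  α_6 = 10: Horner steps 6 → 7 → 1, so m(10) = 1.
Codeword c = [1, 9, 8, 5, 8, 1] ∈ F_13^6.


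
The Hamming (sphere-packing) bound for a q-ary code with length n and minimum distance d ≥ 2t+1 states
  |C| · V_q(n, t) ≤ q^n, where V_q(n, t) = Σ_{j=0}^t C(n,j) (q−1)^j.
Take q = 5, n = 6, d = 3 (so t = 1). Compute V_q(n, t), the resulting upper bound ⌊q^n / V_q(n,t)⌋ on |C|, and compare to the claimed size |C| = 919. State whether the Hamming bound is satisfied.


V_q(n, t) = 25, q^n = 15625, Hamming bound = 625, |C| = 919 > bound (violated).

Step 1: Compute V_q(n, t) = Σ_{j=0}^1 C(n, j) (q−1)^j.
  j = 0: C(6,0)·(4)^0 = 1·1 = 1.
  j = 1: C(6,1)·(4)^1 = 6·4 = 24.
  V_q(n, t) = 1 + 24 = 25.
Step 2: q^n = 5^6 = 15625.
Step 3: Hamming bound ⌊q^n / V_q(n,t)⌋ = ⌊15625/25⌋ = 625.
Step 4: Compare |C| = 919 to 625: violated.
The claimed |C| lies above the Hamming bound, so no 5-ary code of length 6 with d ≥ 3 can have 919 codewords.


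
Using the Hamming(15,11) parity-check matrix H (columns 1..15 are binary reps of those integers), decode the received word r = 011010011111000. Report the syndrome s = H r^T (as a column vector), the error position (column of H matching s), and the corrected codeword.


s = (1, 0, 0, 0)^T, error position = 8, corrected codeword c = 011010001111000

Compute s = H r^T mod 2 one row at a time:
  s_1 = 1 + 1 + 1 + 1 + 1 + 0 + 0 + 0 = 5 ≡ 1 (mod 2).
  s_2 = 0 + 1 + 0 + 0 + 1 + 0 + 0 + 0 = 2 ≡ 0 (mod 2).
  s_3 = 1 + 1 + 0 + 0 + 1 + 1 + 0 + 0 = 4 ≡ 0 (mod 2).
  s_4 = 0 + 1 + 1 + 0 + 1 + 1 + 0 + 0 = 4 ≡ 0 (mod 2).
s = (1, 0, 0, 0)^T — this equals column 8 of H (binary 1000), so error is at position 8.
Correct: flip bit 8 of r = 011010011111000 to get c = 011010001111000.


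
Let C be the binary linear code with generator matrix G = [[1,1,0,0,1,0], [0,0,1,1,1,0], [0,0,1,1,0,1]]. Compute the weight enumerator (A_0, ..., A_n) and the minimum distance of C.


Weight distribution: A_0 = 1, A_2 = 1, A_3 = 4, A_4 = 1, A_6 = 1. Minimum distance d = 2.

Enumerate all 2^3 = 8 messages m ∈ F_2^3.
For each, compute codeword c = mG in F_2^6, then tally its weight.
  m = 000 → c = 000000, weight = 0.
  m = 100 → c = 110010, weight = 3.
  m = 010 → c = 001110, weight = 3.
  m = 110 → c = 111100, weight = 4.
  m = 001 → c = 001101, weight = 3.
  m = 101 → c = 111111, weight = 6.
  m = 011 → c = 000011, weight = 2.
  m = 111 → c = 110001, weight = 3.
Tally weights:
  weight 0: 1 codewords.
  weight 2: 1 codewords.
  weight 3: 4 codewords.
  weight 4: 1 codewords.
  weight 6: 1 codewords.
Minimum distance d = smallest w > 0 with A_w > 0 = 2.
Sanity: Σ A_w = 8 = 2^3 = 8 ✓.


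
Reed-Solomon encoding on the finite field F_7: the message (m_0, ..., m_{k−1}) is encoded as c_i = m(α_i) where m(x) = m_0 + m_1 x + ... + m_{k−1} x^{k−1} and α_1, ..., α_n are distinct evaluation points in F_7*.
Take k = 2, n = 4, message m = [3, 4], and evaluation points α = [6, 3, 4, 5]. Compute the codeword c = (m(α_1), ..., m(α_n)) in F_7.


c = [6, 1, 5, 2]

Message polynomial: m(x) = 3 + 4·x (mod 7).
For each evaluation point α_i, compute m(α_i) mod 7:
  α_1 = 6: Horner steps 4 → 6, so m(6) = 6.
  α_2 = 3: Horner steps 4 → 1, so m(3) = 1.
  α_3 = 4: Horner steps 4 → 5, so m(4) = 5.
  α_4 = 5: Horner steps 4 → 2, so m(5) = 2.
Codeword c = [6, 1, 5, 2] ∈ F_7^4.


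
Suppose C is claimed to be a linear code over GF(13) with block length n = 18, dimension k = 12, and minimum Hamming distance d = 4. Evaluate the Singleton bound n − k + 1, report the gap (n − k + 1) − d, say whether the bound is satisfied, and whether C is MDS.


Singleton RHS = n − k + 1 = 7, slack = 3, bound satisfied, not MDS.

Singleton bound: d ≤ n − k + 1.
Here n = 18, k = 12, so n − k + 1 = 7.
Given d = 4, check d ≤ 7: YES.
Slack = (n − k + 1) − d = 3.
The code is NOT MDS (slack = 3 > 0).
Description: the claimed parameters are [18, 12, 4]_13; such a code would be non-MDS.


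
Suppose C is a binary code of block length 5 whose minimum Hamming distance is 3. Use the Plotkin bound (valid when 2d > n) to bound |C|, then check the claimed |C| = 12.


Plotkin bound M ≤ 6; given |C| = 12 > bound (violated).

Check applicability: 2d = 6, n = 5.
2d − n = 1 > 0, so Plotkin applies.
Compute d/(2d−n) = 3/1 ≈ 3.0000.
⌊d/(2d−n)⌋ = 3.
Plotkin bound: M ≤ 2·3 = 6.
Given |C| = 12, check: VIOLATED.
This |C| is above the Plotkin bound, so no binary code with n = 5, d = 3 and 12 codewords exists.


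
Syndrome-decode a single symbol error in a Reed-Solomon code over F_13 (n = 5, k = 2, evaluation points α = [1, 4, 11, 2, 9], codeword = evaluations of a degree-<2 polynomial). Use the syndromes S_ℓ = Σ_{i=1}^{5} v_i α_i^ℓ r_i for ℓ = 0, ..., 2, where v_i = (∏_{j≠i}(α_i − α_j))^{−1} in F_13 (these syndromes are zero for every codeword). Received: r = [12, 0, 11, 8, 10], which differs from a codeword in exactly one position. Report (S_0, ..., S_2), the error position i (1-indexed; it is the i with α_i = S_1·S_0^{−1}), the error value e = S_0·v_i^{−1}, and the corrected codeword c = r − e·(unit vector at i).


S = (9, 3, 1), error at position 5, error magnitude e = 4, c = [12, 0, 11, 8, 6].

Step 1: column multipliers v_i = (∏_{j≠i}(α_i − α_j))^{−1} mod 13.
  i = 1 (α = 1): (1−4)(1−11)(1−2)(1−9) = (−3)·(−10)·(−1)·(−8) = 240 ≡ 6, so v_1 = 6^{−1} = 11 (mod 13).
  i = 2 (α = 4): (4−1)(4−11)(4−2)(4−9) = 3·(−7)·2·(−5) = 210 ≡ 2, so v_2 = 2^{−1} = 7 (mod 13).
  i = 3 (α = 11): (11−1)(11−4)(11−2)(11−9) = 10·7·9·2 = 1260 ≡ 12, so v_3 = 12^{−1} = 12 (mod 13).
  i = 4 (α = 2): (2−1)(2−4)(2−11)(2−9) = 1·(−2)·(−9)·(−7) = −126 ≡ 4, so v_4 = 4^{−1} = 10 (mod 13).
  i = 5 (α = 9): (9−1)(9−4)(9−11)(9−2) = 8·5·(−2)·7 = −560 ≡ 12, so v_5 = 12^{−1} = 12 (mod 13).
  v = [11, 7, 12, 10, 12].
Step 2: syndromes of r = [12, 0, 11, 8, 10] (all sums mod 13).
  S_0 = Σ v_i r_i = 11·12 + 7·0 + 12·11 + 10·8 + 12·10 = 464 ≡ 9.
  S_1 = Σ v_i α_i r_i = 11·1·12 + 7·4·0 + 12·11·11 + 10·2·8 + 12·9·10 = 2824 ≡ 3.
  α_i^2 mod 13 = [1, 3, 4, 4, 3].
  S_2 = Σ v_i α_i^2 r_i = 11·1·12 + 7·3·0 + 12·4·11 + 10·4·8 + 12·3·10 = 1340 ≡ 1.
  S = (9, 3, 1) ≠ 0, so r is not a codeword (an error is present).
Step 3: locate the error. For a single error e at position i, S_ℓ = v_i·e·α_i^ℓ, so α_err = S_1/S_0.
  S_0^{−1} = 9^{−1} = 3 (mod 13), so α_err = 3·3 = 9 ≡ 9 = α_5. Error position i = 5.
  Consistency check: S_2/S_1 = 1·9 = 9 ≡ 9 = α_err ✓ (single-error assumption holds).
Step 4: error magnitude e = S_0/v_5 = S_0·∏_{j≠5}(α_5 − α_j) = 9·12 = 108 ≡ 4 (mod 13).
Step 5: correct position 5: c_5 = r_5 − e = 10 − 4 ≡ 6 (mod 13). Hence c = [12, 0, 11, 8, 6].
  Check: interpolating c through the α_i gives m(x) = 3 + 9·x (degree < 2) with m(α_i) = c_i for every i, so c is indeed a codeword.


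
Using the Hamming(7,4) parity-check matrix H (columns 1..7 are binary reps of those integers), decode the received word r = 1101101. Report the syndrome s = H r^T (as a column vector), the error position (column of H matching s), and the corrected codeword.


s = (1, 0, 1)^T, error position = 5, corrected codeword c = 1101001

Compute s = H r^T mod 2 one row at a time:
  s_1 = 1 + 1 + 0 + 1 = 3 ≡ 1 (mod 2).
  s_2 = 1 + 0 + 0 + 1 = 2 ≡ 0 (mod 2).
  s_3 = 1 + 0 + 1 + 1 = 3 ≡ 1 (mod 2).
s = (1, 0, 1)^T — this equals column 5 of H (binary 101), so error is at position 5.
Correct: flip bit 5 of r = 1101101 to get c = 1101001.


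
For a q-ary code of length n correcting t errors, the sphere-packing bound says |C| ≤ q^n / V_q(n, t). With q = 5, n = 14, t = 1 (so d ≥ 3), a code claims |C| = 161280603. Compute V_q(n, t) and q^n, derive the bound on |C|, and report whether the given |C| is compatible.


V_q(n, t) = 57, q^n = 6103515625, Hamming bound = 107079221, |C| = 161280603 > bound (violated).

Step 1: Compute V_q(n, t) = Σ_{j=0}^1 C(n, j) (q−1)^j.
  j = 0: C(14,0)·(4)^0 = 1·1 = 1.
  j = 1: C(14,1)·(4)^1 = 14·4 = 56.
  V_q(n, t) = 1 + 56 = 57.
Step 2: q^n = 5^14 = 6103515625.
Step 3: Hamming bound ⌊q^n / V_q(n,t)⌋ = ⌊6103515625/57⌋ = 107079221.
Step 4: Compare |C| = 161280603 to 107079221: violated.
The claimed |C| lies above the Hamming bound, so no 5-ary code of length 14 with d ≥ 3 can have 161280603 codewords.


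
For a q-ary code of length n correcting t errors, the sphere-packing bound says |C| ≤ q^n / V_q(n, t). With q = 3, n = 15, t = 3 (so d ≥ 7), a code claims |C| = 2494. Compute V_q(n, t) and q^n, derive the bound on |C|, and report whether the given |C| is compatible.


V_q(n, t) = 4091, q^n = 14348907, Hamming bound = 3507, |C| = 2494 ≤ bound (satisfied).

Step 1: Compute V_q(n, t) = Σ_{j=0}^3 C(n, j) (q−1)^j.
  j = 0: C(15,0)·(2)^0 = 1·1 = 1.
  j = 1: C(15,1)·(2)^1 = 15·2 = 30.
  j = 2: C(15,2)·(2)^2 = 105·4 = 420.
  j = 3: C(15,3)·(2)^3 = 455·8 = 3640.
  V_q(n, t) = 1 + 30 + 420 + 3640 = 4091.
Step 2: q^n = 3^15 = 14348907.
Step 3: Hamming bound ⌊q^n / V_q(n,t)⌋ = ⌊14348907/4091⌋ = 3507.
Step 4: Compare |C| = 2494 to 3507: satisfied.
The claimed |C| lies below the Hamming bound.


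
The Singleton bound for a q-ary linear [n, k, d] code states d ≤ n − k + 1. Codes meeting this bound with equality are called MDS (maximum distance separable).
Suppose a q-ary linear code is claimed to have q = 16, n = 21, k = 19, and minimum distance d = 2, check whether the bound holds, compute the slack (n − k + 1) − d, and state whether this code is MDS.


Singleton RHS = n − k + 1 = 3, slack = 1, bound satisfied, not MDS.

Singleton bound: d ≤ n − k + 1.
Here n = 21, k = 19, so n − k + 1 = 3.
Given d = 2, check d ≤ 3: YES.
Slack = (n − k + 1) − d = 1.
The code is NOT MDS (slack = 1 > 0).
Description: the claimed parameters are [21, 19, 2]_16; such a code would be non-MDS.


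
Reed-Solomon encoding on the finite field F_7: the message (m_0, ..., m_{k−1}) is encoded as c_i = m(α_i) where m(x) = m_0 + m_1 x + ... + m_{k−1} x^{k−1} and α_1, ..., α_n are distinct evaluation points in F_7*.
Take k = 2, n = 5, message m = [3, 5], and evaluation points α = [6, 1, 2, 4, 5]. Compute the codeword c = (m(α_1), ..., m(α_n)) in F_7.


c = [5, 1, 6, 2, 0]

Message polynomial: m(x) = 3 + 5·x (mod 7).
For each evaluation point α_i, compute m(α_i) mod 7:
  α_1 = 6: Horner steps 5 → 5, so m(6) = 5.
  α_2 = 1: Horner steps 5 → 1, so m(1) = 1.
  α_3 = 2: Horner steps 5 → 6, so m(2) = 6.
  α_4 = 4: Horner steps 5 → 2, so m(4) = 2.
  α_5 = 5: Horner steps 5 → 0, so m(5) = 0.
Codeword c = [5, 1, 6, 2, 0] ∈ F_7^5.


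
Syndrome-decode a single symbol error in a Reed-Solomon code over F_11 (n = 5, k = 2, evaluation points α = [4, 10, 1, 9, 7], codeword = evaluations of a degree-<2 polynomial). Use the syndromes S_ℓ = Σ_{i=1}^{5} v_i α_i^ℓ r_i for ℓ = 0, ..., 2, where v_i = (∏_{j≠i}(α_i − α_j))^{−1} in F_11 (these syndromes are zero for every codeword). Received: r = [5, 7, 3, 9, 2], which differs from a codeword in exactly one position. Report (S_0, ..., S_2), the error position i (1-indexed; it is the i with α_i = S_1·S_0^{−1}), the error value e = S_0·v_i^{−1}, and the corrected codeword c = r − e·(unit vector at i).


S = (6, 2, 8), error at position 1, error magnitude e = 8, c = [8, 7, 3, 9, 2].

Step 1: column multipliers v_i = (∏_{j≠i}(α_i − α_j))^{−1} mod 11.
  i = 1 (α = 4): (4−10)(4−1)(4−9)(4−7) = (−6)·3·(−5)·(−3) = −270 ≡ 5, so v_1 = 5^{−1} = 9 (mod 11).
  i = 2 (α = 10): (10−4)(10−1)(10−9)(10−7) = 6·9·1·3 = 162 ≡ 8, so v_2 = 8^{−1} = 7 (mod 11).
  i = 3 (α = 1): (1−4)(1−10)(1−9)(1−7) = (−3)·(−9)·(−8)·(−6) = 1296 ≡ 9, so v_3 = 9^{−1} = 5 (mod 11).
  i = 4 (α = 9): (9−4)(9−10)(9−1)(9−7) = 5·(−1)·8·2 = −80 ≡ 8, so v_4 = 8^{−1} = 7 (mod 11).
  i = 5 (α = 7): (7−4)(7−10)(7−1)(7−9) = 3·(−3)·6·(−2) = 108 ≡ 9, so v_5 = 9^{−1} = 5 (mod 11).
  v = [9, 7, 5, 7, 5].
Step 2: syndromes of r = [5, 7, 3, 9, 2] (all sums mod 11).
  S_0 = Σ v_i r_i = 9·5 + 7·7 + 5·3 + 7·9 + 5·2 = 182 ≡ 6.
  S_1 = Σ v_i α_i r_i = 9·4·5 + 7·10·7 + 5·1·3 + 7·9·9 + 5·7·2 = 1322 ≡ 2.
  α_i^2 mod 11 = [5, 1, 1, 4, 5].
  S_2 = Σ v_i α_i^2 r_i = 9·5·5 + 7·1·7 + 5·1·3 + 7·4·9 + 5·5·2 = 591 ≡ 8.
  S = (6, 2, 8) ≠ 0, so r is not a codeword (an error is present).
Step 3: locate the error. For a single error e at position i, S_ℓ = v_i·e·α_i^ℓ, so α_err = S_1/S_0.
  S_0^{−1} = 6^{−1} = 2 (mod 11), so α_err = 2·2 = 4 ≡ 4 = α_1. Error position i = 1.
  Consistency check: S_2/S_1 = 8·6 = 48 ≡ 4 = α_err ✓ (single-error assumption holds).
Step 4: error magnitude e = S_0/v_1 = S_0·∏_{j≠1}(α_1 − α_j) = 6·5 = 30 ≡ 8 (mod 11).
Step 5: correct position 1: c_1 = r_1 − e = 5 − 8 ≡ 8 (mod 11). Hence c = [8, 7, 3, 9, 2].
  Check: interpolating c through the α_i gives m(x) = 5 + 9·x (degree < 2) with m(α_i) = c_i for every i, so c is indeed a codeword.


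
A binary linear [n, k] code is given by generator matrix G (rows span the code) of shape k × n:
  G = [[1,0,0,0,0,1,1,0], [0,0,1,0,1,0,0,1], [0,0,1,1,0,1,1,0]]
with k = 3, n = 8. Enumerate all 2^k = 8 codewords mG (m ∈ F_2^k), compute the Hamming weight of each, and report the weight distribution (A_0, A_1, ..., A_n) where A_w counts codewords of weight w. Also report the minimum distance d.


Weight distribution: A_0 = 1, A_3 = 3, A_4 = 2, A_5 = 1, A_6 = 1. Minimum distance d = 3.

Enumerate all 2^3 = 8 messages m ∈ F_2^3.
For each, compute codeword c = mG in F_2^8, then tally its weight.
  m = 000 → c = 00000000, weight = 0.
  m = 100 → c = 10000110, weight = 3.
  m = 010 → c = 00101001, weight = 3.
  m = 110 → c = 10101111, weight = 6.
  m = 001 → c = 00110110, weight = 4.
  m = 101 → c = 10110000, weight = 3.
  m = 011 → c = 00011111, weight = 5.
  m = 111 → c = 10011001, weight = 4.
Tally weights:
  weight 0: 1 codewords.
  weight 3: 3 codewords.
  weight 4: 2 codewords.
  weight 5: 1 codewords.
  weight 6: 1 codewords.
Minimum distance d = smallest w > 0 with A_w > 0 = 3.
Sanity: Σ A_w = 8 = 2^3 = 8 ✓.


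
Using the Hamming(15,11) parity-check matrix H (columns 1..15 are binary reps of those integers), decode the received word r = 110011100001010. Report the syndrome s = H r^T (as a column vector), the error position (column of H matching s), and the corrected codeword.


s = (0, 1, 0, 1)^T, error position = 5, corrected codeword c = 110001100001010

Compute s = H r^T mod 2 one row at a time:
  s_1 = 0 + 0 + 0 + 0 + 1 + 0 + 1 + 0 = 2 ≡ 0 (mod 2).
  s_2 = 0 + 1 + 1 + 1 + 1 + 0 + 1 + 0 = 5 ≡ 1 (mod 2).
  s_3 = 1 + 0 + 1 + 1 + 0 + 0 + 1 + 0 = 4 ≡ 0 (mod 2).
  s_4 = 1 + 0 + 1 + 1 + 0 + 0 + 0 + 0 = 3 ≡ 1 (mod 2).
s = (0, 1, 0, 1)^T — this equals column 5 of H (binary 0101), so error is at position 5.
Correct: flip bit 5 of r = 110011100001010 to get c = 110001100001010.


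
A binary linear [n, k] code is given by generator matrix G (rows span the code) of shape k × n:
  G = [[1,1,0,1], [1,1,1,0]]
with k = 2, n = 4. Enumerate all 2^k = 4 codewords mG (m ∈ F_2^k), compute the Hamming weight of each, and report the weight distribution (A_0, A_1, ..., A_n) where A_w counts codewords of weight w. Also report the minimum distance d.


Weight distribution: A_0 = 1, A_2 = 1, A_3 = 2. Minimum distance d = 2.

Enumerate all 2^2 = 4 messages m ∈ F_2^2.
For each, compute codeword c = mG in F_2^4, then tally its weight.
  m = 00 → c = 0000, weight = 0.
  m = 10 → c = 1101, weight = 3.
  m = 01 → c = 1110, weight = 3.
  m = 11 → c = 0011, weight = 2.
Tally weights:
  weight 0: 1 codewords.
  weight 2: 1 codewords.
  weight 3: 2 codewords.
Minimum distance d = smallest w > 0 with A_w > 0 = 2.
Sanity: Σ A_w = 4 = 2^2 = 4 ✓.


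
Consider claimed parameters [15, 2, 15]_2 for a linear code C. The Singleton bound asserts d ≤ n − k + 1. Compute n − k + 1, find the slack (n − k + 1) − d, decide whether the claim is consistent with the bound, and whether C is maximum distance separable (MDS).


Singleton RHS = n − k + 1 = 14, slack = -1, bound violated (no such code; not MDS).

Singleton bound: d ≤ n − k + 1.
Here n = 15, k = 2, so n − k + 1 = 14.
Given d = 15, check d ≤ 14: NO.
Slack = (n − k + 1) − d = -1.
The slack is negative: d = 15 exceeds n − k + 1 = 14 by 1, so the Singleton bound is violated and no linear [15, 2, 15]_2 code can exist. In particular it is not MDS (MDS requires d = n − k + 1 exactly).
Description: the claimed parameters are [15, 2, 15]_2; such a code would be impossible (violates the Singleton bound).


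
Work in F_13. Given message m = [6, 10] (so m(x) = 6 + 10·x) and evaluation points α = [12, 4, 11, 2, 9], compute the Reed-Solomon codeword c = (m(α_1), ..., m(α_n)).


c = [9, 7, 12, 0, 5]

Message polynomial: m(x) = 6 + 10·x (mod 13).
For each evaluation point α_i, compute m(α_i) mod 13:
  α_1 = 12: Horner steps 10 → 9, so m(12) = 9.
  α_2 = 4: Horner steps 10 → 7, so m(4) = 7.
  α_3 = 11: Horner steps 10 → 12, so m(11) = 12.
  α_4 = 2: Horner steps 10 → 0, so m(2) = 0.
  α_5 = 9: Horner steps 10 → 5, so m(9) = 5.
Codeword c = [9, 7, 12, 0, 5] ∈ F_13^5.


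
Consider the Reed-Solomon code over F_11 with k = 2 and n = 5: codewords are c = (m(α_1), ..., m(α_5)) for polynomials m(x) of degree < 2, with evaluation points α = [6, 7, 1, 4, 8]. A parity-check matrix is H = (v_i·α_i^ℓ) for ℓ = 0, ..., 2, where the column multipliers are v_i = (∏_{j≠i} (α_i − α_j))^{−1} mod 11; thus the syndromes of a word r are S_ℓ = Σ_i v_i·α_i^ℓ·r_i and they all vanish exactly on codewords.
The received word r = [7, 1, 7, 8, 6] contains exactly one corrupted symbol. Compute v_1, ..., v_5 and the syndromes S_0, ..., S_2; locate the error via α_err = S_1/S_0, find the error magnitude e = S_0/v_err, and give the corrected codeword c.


S = (1, 1, 1), error at position 3, error magnitude e = 3, c = [7, 1, 4, 8, 6].

Step 1: column multipliers v_i = (∏_{j≠i}(α_i − α_j))^{−1} mod 11.
  i = 1 (α = 6): (6−7)(6−1)(6−4)(6−8) = (−1)·5·2·(−2) = 20 ≡ 9, so v_1 = 9^{−1} = 5 (mod 11).
  i = 2 (α = 7): (7−6)(7−1)(7−4)(7−8) = 1·6·3·(−1) = −18 ≡ 4, so v_2 = 4^{−1} = 3 (mod 11).
  i = 3 (α = 1): (1−6)(1−7)(1−4)(1−8) = (−5)·(−6)·(−3)·(−7) = 630 ≡ 3, so v_3 = 3^{−1} = 4 (mod 11).
  i = 4 (α = 4): (4−6)(4−7)(4−1)(4−8) = (−2)·(−3)·3·(−4) = −72 ≡ 5, so v_4 = 5^{−1} = 9 (mod 11).
  i = 5 (α = 8): (8−6)(8−7)(8−1)(8−4) = 2·1·7·4 = 56 ≡ 1, so v_5 = 1^{−1} = 1 (mod 11).
  v = [5, 3, 4, 9, 1].
Step 2: syndromes of r = [7, 1, 7, 8, 6] (all sums mod 11).
  S_0 = Σ v_i r_i = 5·7 + 3·1 + 4·7 + 9·8 + 1·6 = 144 ≡ 1.
  S_1 = Σ v_i α_i r_i = 5·6·7 + 3·7·1 + 4·1·7 + 9·4·8 + 1·8·6 = 595 ≡ 1.
  α_i^2 mod 11 = [3, 5, 1, 5, 9].
  S_2 = Σ v_i α_i^2 r_i = 5·3·7 + 3·5·1 + 4·1·7 + 9·5·8 + 1·9·6 = 562 ≡ 1.
  S = (1, 1, 1) ≠ 0, so r is not a codeword (an error is present).
Step 3: locate the error. For a single error e at position i, S_ℓ = v_i·e·α_i^ℓ, so α_err = S_1/S_0.
  S_0^{−1} = 1^{−1} = 1 (mod 11), so α_err = 1·1 = 1 ≡ 1 = α_3. Error position i = 3.
  Consistency check: S_2/S_1 = 1·1 = 1 ≡ 1 = α_err ✓ (single-error assumption holds).
Step 4: error magnitude e = S_0/v_3 = S_0·∏_{j≠3}(α_3 − α_j) = 1·3 = 3 ≡ 3 (mod 11).
Step 5: correct position 3: c_3 = r_3 − e = 7 − 3 ≡ 4 (mod 11). Hence c = [7, 1, 4, 8, 6].
  Check: interpolating c through the α_i gives m(x) = 10 + 5·x (degree < 2) with m(α_i) = c_i for every i, so c is indeed a codeword.


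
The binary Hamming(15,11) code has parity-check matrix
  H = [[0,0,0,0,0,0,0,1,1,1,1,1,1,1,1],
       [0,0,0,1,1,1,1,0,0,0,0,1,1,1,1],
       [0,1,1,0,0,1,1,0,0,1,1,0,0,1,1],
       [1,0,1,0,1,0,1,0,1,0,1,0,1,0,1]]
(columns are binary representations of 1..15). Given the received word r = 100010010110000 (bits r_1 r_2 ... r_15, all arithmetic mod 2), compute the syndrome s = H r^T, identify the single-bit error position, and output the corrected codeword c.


s = (1, 1, 0, 1)^T, error position = 13, corrected codeword c = 100010010110100

Compute s = H r^T mod 2 one row at a time:
  s_1 = 1 + 0 + 1 + 1 + 0 + 0 + 0 + 0 = 3 ≡ 1 (mod 2).
  s_2 = 0 + 1 + 0 + 0 + 0 + 0 + 0 + 0 = 1 ≡ 1 (mod 2).
  s_3 = 0 + 0 + 0 + 0 + 1 + 1 + 0 + 0 = 2 ≡ 0 (mod 2).
  s_4 = 1 + 0 + 1 + 0 + 0 + 1 + 0 + 0 = 3 ≡ 1 (mod 2).
s = (1, 1, 0, 1)^T — this equals column 13 of H (binary 1101), so error is at position 13.
Correct: flip bit 13 of r = 100010010110000 to get c = 100010010110100.


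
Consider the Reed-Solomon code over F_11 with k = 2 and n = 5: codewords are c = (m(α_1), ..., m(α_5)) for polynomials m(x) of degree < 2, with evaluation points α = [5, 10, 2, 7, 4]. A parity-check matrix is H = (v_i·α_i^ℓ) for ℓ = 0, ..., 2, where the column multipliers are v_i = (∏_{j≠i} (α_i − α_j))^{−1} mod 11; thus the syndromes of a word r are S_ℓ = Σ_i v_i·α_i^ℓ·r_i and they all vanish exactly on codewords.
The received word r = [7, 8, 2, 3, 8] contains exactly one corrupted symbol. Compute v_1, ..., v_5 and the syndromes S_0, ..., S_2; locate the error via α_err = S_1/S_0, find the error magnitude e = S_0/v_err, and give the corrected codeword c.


S = (4, 5, 9), error at position 5, error magnitude e = 10, c = [7, 8, 2, 3, 9].

Step 1: column multipliers v_i = (∏_{j≠i}(α_i − α_j))^{−1} mod 11.
  i = 1 (α = 5): (5−10)(5−2)(5−7)(5−4) = (−5)·3·(−2)·1 = 30 ≡ 8, so v_1 = 8^{−1} = 7 (mod 11).
  i = 2 (α = 10): (10−5)(10−2)(10−7)(10−4) = 5·8·3·6 = 720 ≡ 5, so v_2 = 5^{−1} = 9 (mod 11).
  i = 3 (α = 2): (2−5)(2−10)(2−7)(2−4) = (−3)·(−8)·(−5)·(−2) = 240 ≡ 9, so v_3 = 9^{−1} = 5 (mod 11).
  i = 4 (α = 7): (7−5)(7−10)(7−2)(7−4) = 2·(−3)·5·3 = −90 ≡ 9, so v_4 = 9^{−1} = 5 (mod 11).
  i = 5 (α = 4): (4−5)(4−10)(4−2)(4−7) = (−1)·(−6)·2·(−3) = −36 ≡ 8, so v_5 = 8^{−1} = 7 (mod 11).
  v = [7, 9, 5, 5, 7].
Step 2: syndromes of r = [7, 8, 2, 3, 8] (all sums mod 11).
  S_0 = Σ v_i r_i = 7·7 + 9·8 + 5·2 + 5·3 + 7·8 = 202 ≡ 4.
  S_1 = Σ v_i α_i r_i = 7·5·7 + 9·10·8 + 5·2·2 + 5·7·3 + 7·4·8 = 1314 ≡ 5.
  α_i^2 mod 11 = [3, 1, 4, 5, 5].
  S_2 = Σ v_i α_i^2 r_i = 7·3·7 + 9·1·8 + 5·4·2 + 5·5·3 + 7·5·8 = 614 ≡ 9.
  S = (4, 5, 9) ≠ 0, so r is not a codeword (an error is present).
Step 3: locate the error. For a single error e at position i, S_ℓ = v_i·e·α_i^ℓ, so α_err = S_1/S_0.
  S_0^{−1} = 4^{−1} = 3 (mod 11), so α_err = 5·3 = 15 ≡ 4 = α_5. Error position i = 5.
  Consistency check: S_2/S_1 = 9·9 = 81 ≡ 4 = α_err ✓ (single-error assumption holds).
Step 4: error magnitude e = S_0/v_5 = S_0·∏_{j≠5}(α_5 − α_j) = 4·8 = 32 ≡ 10 (mod 11).
Step 5: correct position 5: c_5 = r_5 − e = 8 − 10 ≡ 9 (mod 11). Hence c = [7, 8, 2, 3, 9].
  Check: interpolating c through the α_i gives m(x) = 6 + 9·x (degree < 2) with m(α_i) = c_i for every i, so c is indeed a codeword.


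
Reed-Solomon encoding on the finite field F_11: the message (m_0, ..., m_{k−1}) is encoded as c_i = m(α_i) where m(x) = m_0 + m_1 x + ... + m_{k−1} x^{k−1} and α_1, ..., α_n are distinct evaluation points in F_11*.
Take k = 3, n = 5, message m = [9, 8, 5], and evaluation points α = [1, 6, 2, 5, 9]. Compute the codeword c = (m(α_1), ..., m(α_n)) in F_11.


c = [0, 6, 1, 9, 2]

Message polynomial: m(x) = 9 + 8·x + 5·x^2 (mod 11).
For each evaluation point α_i, compute m(α_i) mod 11:
  α_1 = 1: Horner steps 5 → 2 → 0, so m(1) = 0.
  α_2 = 6: Horner steps 5 → 5 → 6, so m(6) = 6.
  α_3 = 2: Horner steps 5 → 7 → 1, so m(2) = 1.
  α_4 = 5: Horner steps 5 → 0 → 9, so m(5) = 9.
  α_5 = 9: Horner steps 5 → 9 → 2, so m(9) = 2.
Codeword c = [0, 6, 1, 9, 2] ∈ F_11^5.


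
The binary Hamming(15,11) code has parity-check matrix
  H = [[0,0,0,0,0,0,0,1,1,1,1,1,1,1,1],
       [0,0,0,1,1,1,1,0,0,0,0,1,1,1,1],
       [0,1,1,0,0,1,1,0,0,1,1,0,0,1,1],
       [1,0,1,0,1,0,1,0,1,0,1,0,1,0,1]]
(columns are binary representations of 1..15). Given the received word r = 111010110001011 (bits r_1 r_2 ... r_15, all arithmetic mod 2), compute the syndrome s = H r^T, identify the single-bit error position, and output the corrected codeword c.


s = (0, 1, 1, 1)^T, error position = 7, corrected codeword c = 111010010001011

Compute s = H r^T mod 2 one row at a time:
  s_1 = 1 + 0 + 0 + 0 + 1 + 0 + 1 + 1 = 4 ≡ 0 (mod 2).
  s_2 = 0 + 1 + 0 + 1 + 1 + 0 + 1 + 1 = 5 ≡ 1 (mod 2).
  s_3 = 1 + 1 + 0 + 1 + 0 + 0 + 1 + 1 = 5 ≡ 1 (mod 2).
  s_4 = 1 + 1 + 1 + 1 + 0 + 0 + 0 + 1 = 5 ≡ 1 (mod 2).
s = (0, 1, 1, 1)^T — this equals column 7 of H (binary 0111), so error is at position 7.
Correct: flip bit 7 of r = 111010110001011 to get c = 111010010001011.


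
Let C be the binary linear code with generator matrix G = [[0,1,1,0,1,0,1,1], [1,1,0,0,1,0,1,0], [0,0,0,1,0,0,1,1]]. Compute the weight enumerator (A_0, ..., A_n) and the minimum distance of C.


Weight distribution: A_0 = 1, A_3 = 2, A_4 = 3, A_5 = 2. Minimum distance d = 3.

Enumerate all 2^3 = 8 messages m ∈ F_2^3.
For each, compute codeword c = mG in F_2^8, then tally its weight.
  m = 000 → c = 00000000, weight = 0.
  m = 100 → c = 01101011, weight = 5.
  m = 010 → c = 11001010, weight = 4.
  m = 110 → c = 10100001, weight = 3.
  m = 001 → c = 00010011, weight = 3.
  m = 101 → c = 01111000, weight = 4.
  m = 011 → c = 11011001, weight = 5.
  m = 111 → c = 10110010, weight = 4.
Tally weights:
  weight 0: 1 codewords.
  weight 3: 2 codewords.
  weight 4: 3 codewords.
  weight 5: 2 codewords.
Minimum distance d = smallest w > 0 with A_w > 0 = 3.
Sanity: Σ A_w = 8 = 2^3 = 8 ✓.


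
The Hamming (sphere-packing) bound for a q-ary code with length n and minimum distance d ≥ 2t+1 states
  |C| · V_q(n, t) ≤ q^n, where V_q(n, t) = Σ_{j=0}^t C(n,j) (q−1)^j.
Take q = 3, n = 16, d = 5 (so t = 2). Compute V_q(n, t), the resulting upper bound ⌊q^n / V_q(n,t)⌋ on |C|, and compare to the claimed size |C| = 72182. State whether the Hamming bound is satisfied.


V_q(n, t) = 513, q^n = 43046721, Hamming bound = 83911, |C| = 72182 ≤ bound (satisfied).

Step 1: Compute V_q(n, t) = Σ_{j=0}^2 C(n, j) (q−1)^j.
  j = 0: C(16,0)·(2)^0 = 1·1 = 1.
  j = 1: C(16,1)·(2)^1 = 16·2 = 32.
  j = 2: C(16,2)·(2)^2 = 120·4 = 480.
  V_q(n, t) = 1 + 32 + 480 = 513.
Step 2: q^n = 3^16 = 43046721.
Step 3: Hamming bound ⌊q^n / V_q(n,t)⌋ = ⌊43046721/513⌋ = 83911.
Step 4: Compare |C| = 72182 to 83911: satisfied.
The claimed |C| lies below the Hamming bound.


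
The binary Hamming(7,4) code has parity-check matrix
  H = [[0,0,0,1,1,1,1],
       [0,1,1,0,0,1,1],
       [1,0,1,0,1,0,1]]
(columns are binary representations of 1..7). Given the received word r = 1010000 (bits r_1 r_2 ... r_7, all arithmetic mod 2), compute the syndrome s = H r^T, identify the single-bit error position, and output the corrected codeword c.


s = (0, 1, 0)^T, error position = 2, corrected codeword c = 1110000

Compute s = H r^T mod 2 one row at a time:
  s_1 = 0 + 0 + 0 + 0 = 0 ≡ 0 (mod 2).
  s_2 = 0 + 1 + 0 + 0 = 1 ≡ 1 (mod 2).
  s_3 = 1 + 1 + 0 + 0 = 2 ≡ 0 (mod 2).
s = (0, 1, 0)^T — this equals column 2 of H (binary 010), so error is at position 2.
Correct: flip bit 2 of r = 1010000 to get c = 1110000.


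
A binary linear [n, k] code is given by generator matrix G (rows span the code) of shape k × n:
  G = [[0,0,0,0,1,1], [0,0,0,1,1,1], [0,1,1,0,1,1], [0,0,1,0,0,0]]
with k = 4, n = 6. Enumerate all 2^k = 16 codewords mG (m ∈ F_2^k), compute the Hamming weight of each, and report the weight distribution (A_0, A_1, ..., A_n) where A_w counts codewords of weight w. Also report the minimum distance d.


Weight distribution: A_0 = 1, A_1 = 3, A_2 = 4, A_3 = 4, A_4 = 3, A_5 = 1. Minimum distance d = 1.

Enumerate all 2^4 = 16 messages m ∈ F_2^4.
For each, compute codeword c = mG in F_2^6, then tally its weight.
  m = 0000 → c = 000000, weight = 0.
  m = 1000 → c = 000011, weight = 2.
  m = 0100 → c = 000111, weight = 3.
  m = 1100 → c = 000100, weight = 1.
  m = 0010 → c = 011011, weight = 4.
  m = 1010 → c = 011000, weight = 2.
  m = 0110 → c = 011100, weight = 3.
  m = 1110 → c = 011111, weight = 5.
  m = 0001 → c = 001000, weight = 1.
  m = 1001 → c = 001011, weight = 3.
  m = 0101 → c = 001111, weight = 4.
  m = 1101 → c = 001100, weight = 2.
  m = 0011 → c = 010011, weight = 3.
  m = 1011 → c = 010000, weight = 1.
  m = 0111 → c = 010100, weight = 2.
  m = 1111 → c = 010111, weight = 4.
Tally weights:
  weight 0: 1 codewords.
  weight 1: 3 codewords.
  weight 2: 4 codewords.
  weight 3: 4 codewords.
  weight 4: 3 codewords.
  weight 5: 1 codewords.
Minimum distance d = smallest w > 0 with A_w > 0 = 1.
Sanity: Σ A_w = 16 = 2^4 = 16 ✓.


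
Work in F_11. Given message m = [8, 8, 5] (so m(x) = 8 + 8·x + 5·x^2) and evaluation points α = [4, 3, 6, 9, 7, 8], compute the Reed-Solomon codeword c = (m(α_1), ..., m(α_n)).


c = [10, 0, 5, 1, 1, 7]

Message polynomial: m(x) = 8 + 8·x + 5·x^2 (mod 11).
For each evaluation point α_i, compute m(α_i) mod 11:
  α_1 = 4: Horner steps 5 → 6 → 10, so m(4) = 10.
  α_2 = 3: Horner steps 5 → 1 → 0, so m(3) = 0.
  α_3 = 6: Horner steps 5 → 5 → 5, so m(6) = 5.
  α_4 = 9: Horner steps 5 → 9 → 1, so m(9) = 1.
  α_5 = 7: Horner steps 5 → 10 → 1, so m(7) = 1.
  α_6 = 8: Horner steps 5 → 4 → 7, so m(8) = 7.
Codeword c = [10, 0, 5, 1, 1, 7] ∈ F_11^6.


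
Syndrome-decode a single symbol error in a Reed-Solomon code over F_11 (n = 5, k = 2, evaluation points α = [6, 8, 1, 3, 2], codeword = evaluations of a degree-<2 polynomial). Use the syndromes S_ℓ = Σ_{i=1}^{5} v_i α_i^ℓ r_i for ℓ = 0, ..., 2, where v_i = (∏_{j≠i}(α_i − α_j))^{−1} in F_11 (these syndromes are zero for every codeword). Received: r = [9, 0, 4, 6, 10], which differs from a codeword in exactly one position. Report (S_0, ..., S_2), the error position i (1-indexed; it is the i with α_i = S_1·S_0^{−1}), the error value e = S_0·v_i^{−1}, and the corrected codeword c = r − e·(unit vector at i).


S = (3, 6, 1), error at position 5, error magnitude e = 5, c = [9, 0, 4, 6, 5].

Step 1: column multipliers v_i = (∏_{j≠i}(α_i − α_j))^{−1} mod 11.
  i = 1 (α = 6): (6−8)(6−1)(6−3)(6−2) = (−2)·5·3·4 = −120 ≡ 1, so v_1 = 1^{−1} = 1 (mod 11).
  i = 2 (α = 8): (8−6)(8−1)(8−3)(8−2) = 2·7·5·6 = 420 ≡ 2, so v_2 = 2^{−1} = 6 (mod 11).
  i = 3 (α = 1): (1−6)(1−8)(1−3)(1−2) = (−5)·(−7)·(−2)·(−1) = 70 ≡ 4, so v_3 = 4^{−1} = 3 (mod 11).
  i = 4 (α = 3): (3−6)(3−8)(3−1)(3−2) = (−3)·(−5)·2·1 = 30 ≡ 8, so v_4 = 8^{−1} = 7 (mod 11).
  i = 5 (α = 2): (2−6)(2−8)(2−1)(2−3) = (−4)·(−6)·1·(−1) = −24 ≡ 9, so v_5 = 9^{−1} = 5 (mod 11).
  v = [1, 6, 3, 7, 5].
Step 2: syndromes of r = [9, 0, 4, 6, 10] (all sums mod 11).
  S_0 = Σ v_i r_i = 1·9 + 6·0 + 3·4 + 7·6 + 5·10 = 113 ≡ 3.
  S_1 = Σ v_i α_i r_i = 1·6·9 + 6·8·0 + 3·1·4 + 7·3·6 + 5·2·10 = 292 ≡ 6.
  α_i^2 mod 11 = [3, 9, 1, 9, 4].
  S_2 = Σ v_i α_i^2 r_i = 1·3·9 + 6·9·0 + 3·1·4 + 7·9·6 + 5·4·10 = 617 ≡ 1.
  S = (3, 6, 1) ≠ 0, so r is not a codeword (an error is present).
Step 3: locate the error. For a single error e at position i, S_ℓ = v_i·e·α_i^ℓ, so α_err = S_1/S_0.
  S_0^{−1} = 3^{−1} = 4 (mod 11), so α_err = 6·4 = 24 ≡ 2 = α_5. Error position i = 5.
  Consistency check: S_2/S_1 = 1·2 = 2 ≡ 2 = α_err ✓ (single-error assumption holds).
Step 4: error magnitude e = S_0/v_5 = S_0·∏_{j≠5}(α_5 − α_j) = 3·9 = 27 ≡ 5 (mod 11).
Step 5: correct position 5: c_5 = r_5 − e = 10 − 5 ≡ 5 (mod 11). Hence c = [9, 0, 4, 6, 5].
  Check: interpolating c through the α_i gives m(x) = 3 + 1·x (degree < 2) with m(α_i) = c_i for every i, so c is indeed a codeword.


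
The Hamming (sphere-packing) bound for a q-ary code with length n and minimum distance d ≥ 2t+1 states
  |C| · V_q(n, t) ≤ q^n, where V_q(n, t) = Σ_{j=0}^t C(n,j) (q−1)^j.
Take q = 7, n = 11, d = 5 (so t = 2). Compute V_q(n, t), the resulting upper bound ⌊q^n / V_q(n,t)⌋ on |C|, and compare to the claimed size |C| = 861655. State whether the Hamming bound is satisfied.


V_q(n, t) = 2047, q^n = 1977326743, Hamming bound = 965963, |C| = 861655 ≤ bound (satisfied).

Step 1: Compute V_q(n, t) = Σ_{j=0}^2 C(n, j) (q−1)^j.
  j = 0: C(11,0)·(6)^0 = 1·1 = 1.
  j = 1: C(11,1)·(6)^1 = 11·6 = 66.
  j = 2: C(11,2)·(6)^2 = 55·36 = 1980.
  V_q(n, t) = 1 + 66 + 1980 = 2047.
Step 2: q^n = 7^11 = 1977326743.
Step 3: Hamming bound ⌊q^n / V_q(n,t)⌋ = ⌊1977326743/2047⌋ = 965963.
Step 4: Compare |C| = 861655 to 965963: satisfied.
The claimed |C| lies below the Hamming bound.
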